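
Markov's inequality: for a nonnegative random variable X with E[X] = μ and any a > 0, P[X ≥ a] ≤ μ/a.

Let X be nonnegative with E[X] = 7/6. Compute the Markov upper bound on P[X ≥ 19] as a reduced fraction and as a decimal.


μ = E[X] = 7/6, a = 19.
Markov: P[X ≥ 19] ≤ μ/a = (7/6)/19 = 7/114.
Numerically: ≈ 0.061404.
(Since a = 19 > μ = 1.166667, the bound 7/114 is < 1 and informative.)

P[X ≥ 19] ≤ 7/114 ≈ 0.061404.


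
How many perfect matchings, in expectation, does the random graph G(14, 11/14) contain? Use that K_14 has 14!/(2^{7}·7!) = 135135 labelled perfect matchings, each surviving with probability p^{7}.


K_14 has 14!/(2^{7}·7!) = 135135 labelled perfect matchings.
For each such perfect matching H, let X_H = 1 if all 7 edges of H are present in G. Then P[X_H = 1] = p^{7} = (11/14)^{7} = 19487171/105413504.
By linearity of expectation: E[X] = Σ_H E[X_H] = 135135 · p^{7} = 135135 · 19487171/105413504 = 376199836155/15059072.
Numerically: E[X] ≈ 24981.6.

E[X] = 135135 · (11/14)^{7} = 376199836155/15059072 ≈ 24981.6.


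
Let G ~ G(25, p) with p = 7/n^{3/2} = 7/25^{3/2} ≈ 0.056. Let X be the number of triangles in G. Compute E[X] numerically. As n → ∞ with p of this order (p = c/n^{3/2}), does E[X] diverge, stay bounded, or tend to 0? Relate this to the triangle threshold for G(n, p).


Number of potential triangles: C(25, 3) = 2300.
Each occurs with probability p³ ≈ (0.056)³ ≈ 1.75616e-04.
By linearity: E[X] = C(25, 3)·p³ ≈ 2300 · 1.75616e-04 ≈ 0.404.
Since α = 3/2 > 1, p = c/n^{3/2} = o(1/n) is below the triangle threshold p ~ 1/n. Asymptotically E[X] ~ (c³/6)·n^{3(1−α)} = (7³/6)·n^{-1.5} → 0, so by Markov's inequality G has no triangles w.h.p.

E[X] ≈ 0.404; in regime p = Θ(1/n^{3/2}) E[X] tends to 0 (below the triangle threshold p ~ 1/n).


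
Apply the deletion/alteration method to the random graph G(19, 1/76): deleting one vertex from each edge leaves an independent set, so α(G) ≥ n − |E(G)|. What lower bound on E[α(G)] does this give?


E[|E(G)|] = C(19, 2)·p = 171 · (1/76) = 9/4.
E[α(G)] ≥ n − E[|E(G)|] = 19 − 9/4 = 67/4.
Numerically: ≈ 16.750000.
(This is only a lower bound; the true E[α(G)] may be larger.)

E[α(G)] ≥ 67/4 ≈ 16.750000.


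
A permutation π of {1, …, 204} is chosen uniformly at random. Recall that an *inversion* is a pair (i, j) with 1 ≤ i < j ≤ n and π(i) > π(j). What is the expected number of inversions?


Write X = Σ X_I over the C(204, 2) = 20706 pairs i < j, with X_I the indicator of one inversion.
There are 20706 indicators.
For each fixed pair i < j, the values π(i) and π(j) are two distinct elements of {1, …, 204} in uniformly random order; by symmetry P[π(i) > π(j)] = 1/2.
By linearity: E[X] = 20706 · (1/2) = C(204, 2) · (1/2) = 20706/2 = 10353 ≈ 10353.000.

E[X] = 10353 = 10353.000.


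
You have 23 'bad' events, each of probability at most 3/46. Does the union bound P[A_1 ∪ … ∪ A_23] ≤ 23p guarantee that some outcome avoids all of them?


Union bound: P[∪_{i=1}^{23} A_i] ≤ Σ_i P[A_i] ≤ 23·p = 23·(3/46) = 3/2.
Numerically: 3/2 ≈ 1.50000.
Is 3/2 < 1? NO.
Since the bound 3/2 is ≥ 1, the union bound is uninformative here; it does NOT by itself certify existence.

23·p = 3/2 ≈ 1.50000; existence NOT certified by the union bound.


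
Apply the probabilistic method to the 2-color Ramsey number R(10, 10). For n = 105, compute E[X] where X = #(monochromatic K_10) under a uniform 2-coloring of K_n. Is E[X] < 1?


E[X] = C(105, 10) · 2^{1 − 45} = 28848458598960 · 2^{−44} = 28848458598960/17592186044416.
As a reduced fraction: E[X] = 1803028662435/1099511627776 ≈ 1.6398.
Is E[X] < 1? NO.
Since E[X] ≥ 1, the first-moment bound is inconclusive at n = 105; it does NOT by itself certify R(10, 10) > 105.

E[X] = 1803028662435/1099511627776 ≈ 1.6398; E[X] ≥ 1; first-moment method inconclusive here.


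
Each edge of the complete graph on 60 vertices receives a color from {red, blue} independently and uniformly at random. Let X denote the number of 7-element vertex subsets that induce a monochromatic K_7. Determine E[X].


Let X = Σ_S X_S over the C(60, 7) = 386206920 subsets S of size 7, where X_S = 1 if the K_7 on S is monochromatic.
For a fixed S, the K_7 on S has C(7, 2) = 21 edges. P[all 21 edges red] = (1/2)^21, and likewise for blue, so P[monochromatic] = 2·(1/2)^21 = 2^{1 − 21} = 1/1048576.
Summing: E[X] = C(60, 7) · 2^{1 − 21} = 386206920 · 1/1048576 = 48275865/131072.
Numerically: E[X] ≈ 368.316.

E[X] = C(60,7)·2^(1−C(7,2)) = 48275865/131072 ≈ 368.316.


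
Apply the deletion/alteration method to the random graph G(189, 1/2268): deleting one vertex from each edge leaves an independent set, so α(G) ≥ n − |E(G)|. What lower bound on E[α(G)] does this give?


E[|E(G)|] = C(189, 2)·p = 17766 · (1/2268) = 47/6.
E[α(G)] ≥ n − E[|E(G)|] = 189 − 47/6 = 1087/6.
Numerically: ≈ 181.1667.
(This is only a lower bound; the true E[α(G)] may be larger.)

E[α(G)] ≥ 1087/6 ≈ 181.1667.


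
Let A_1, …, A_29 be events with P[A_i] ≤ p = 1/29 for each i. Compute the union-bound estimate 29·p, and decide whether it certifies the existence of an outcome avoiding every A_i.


Union bound: P[∪_{i=1}^{29} A_i] ≤ Σ_i P[A_i] ≤ 29·p = 29·(1/29) = 1.
Numerically: 1 ≈ 1.000.
Is 1 < 1? NO.
Since the bound 1 is ≥ 1, the union bound is uninformative here; it does NOT by itself certify existence.

29·p = 1 ≈ 1.000; existence NOT certified by the union bound.


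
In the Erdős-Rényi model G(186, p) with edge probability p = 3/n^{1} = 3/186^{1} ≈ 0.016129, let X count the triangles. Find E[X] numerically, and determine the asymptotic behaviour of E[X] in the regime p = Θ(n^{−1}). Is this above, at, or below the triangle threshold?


Number of potential triangles: C(186, 3) = 1055240.
Each occurs with probability p³ ≈ (0.016129)³ ≈ 4.1958981e-06.
By linearity: E[X] = C(186, 3)·p³ ≈ 1055240 · 4.1958981e-06 ≈ 4.42768.
Here α = 1, so p = 3/n is exactly at the triangle threshold p ~ 1/n. Asymptotically E[X] → c³/6 = 3³/6 = 9/2 ≈ 4.50000, a bounded constant. In this regime the triangle count is asymptotically Poisson(c³/6).

E[X] ≈ 4.42768; in regime p = Θ(1/n^{1}) E[X] stays bounded (at the triangle threshold p ~ 1/n).


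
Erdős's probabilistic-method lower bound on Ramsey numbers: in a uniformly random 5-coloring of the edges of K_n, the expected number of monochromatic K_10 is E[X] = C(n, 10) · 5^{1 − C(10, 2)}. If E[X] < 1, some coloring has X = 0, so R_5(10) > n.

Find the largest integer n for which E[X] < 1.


We need C(n, 10) · 5^{1 − 45} < 1, i.e. C(n, 10) < 5^{45 − 1} = 5684341886080801486968994140625.
Check values of n near the boundary:
  n = 5387: C(5387, 10) = 5624406917627224603154306376491; 5624406917627224603154306376491 < 5684341886080801486968994140625? YES
  n = 5388: C(5388, 10) = 5634865093375880654852250419586; 5634865093375880654852250419586 < 5684341886080801486968994140625? YES
  n = 5389: C(5389, 10) = 5645340767466558997768874792926; 5645340767466558997768874792926 < 5684341886080801486968994140625? YES
  n = 5390: C(5390, 10) = 5655833965919099070255434039753; 5655833965919099070255434039753 < 5684341886080801486968994140625? YES
  n = 5391: C(5391, 10) = 5666344714787188828795213697883; 5666344714787188828795213697883 < 5684341886080801486968994140625? YES
  n = 5392: C(5392, 10) = 5676873040158402483252283957448; 5676873040158402483252283957448 < 5684341886080801486968994140625? YES
  n = 5393: C(5393, 10) = 5687418968154238267170642278008; 5687418968154238267170642278008 < 5684341886080801486968994140625? NO
The largest n with C(n, 10) < 5684341886080801486968994140625 is n = 5392 (where E[X] = 5676873040158402483252283957448/5684341886080801486968994140625 ≈ 0.9987). Hence R_5(10) > 5392, i.e. R_5(10) ≥ 5393.

Largest n = 5392; hence R_5(10) > 5392.


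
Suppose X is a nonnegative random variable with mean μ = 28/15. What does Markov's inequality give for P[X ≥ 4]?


μ = E[X] = 28/15, a = 4.
Markov: P[X ≥ 4] ≤ μ/a = (28/15)/4 = 7/15.
Numerically: ≈ 0.46667.
(Since a = 4 > μ = 1.86667, the bound 7/15 is < 1 and informative.)

P[X ≥ 4] ≤ 7/15 ≈ 0.46667.


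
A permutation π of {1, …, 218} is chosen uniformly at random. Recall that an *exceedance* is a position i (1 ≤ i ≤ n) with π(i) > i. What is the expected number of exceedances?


Write X = Σ_{i=1}^{218} X_i, where X_i = 1_{π(i) > i}.
For each fixed i, π(i) is uniform over {1, …, 218} (marginal of a uniform permutation), so P[π(i) > i] = (n − i)/n. Summing: Σ_{i=1}^{218} (n − i)/n = (0 + 1 + … + 217)/218 = 218(218 − 1)/(2·218) = (218 − 1)/2.
Hence E[X] = Σ_{i=1}^{218} (218 − i)/218 = 217/2 ≈ 108.50000.

E[X] = 217/2 = 108.50000.


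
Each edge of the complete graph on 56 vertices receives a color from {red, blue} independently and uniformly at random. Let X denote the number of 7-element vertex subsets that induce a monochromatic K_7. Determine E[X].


Let X = Σ_S X_S over the C(56, 7) = 231917400 subsets S of size 7, where X_S = 1 if the K_7 on S is monochromatic.
For a fixed S, the K_7 on S has C(7, 2) = 21 edges. P[all 21 edges red] = (1/2)^21, and likewise for blue, so P[monochromatic] = 2·(1/2)^21 = 2^{1 − 21} = 1/1048576.
By linearity of expectation: E[X] = C(56, 7) · 2^{1 − 21} = 231917400 · 1/1048576 = 28989675/131072.
Numerically: E[X] ≈ 221.173668.

E[X] = C(56,7)·2^(1−C(7,2)) = 28989675/131072 ≈ 221.173668.


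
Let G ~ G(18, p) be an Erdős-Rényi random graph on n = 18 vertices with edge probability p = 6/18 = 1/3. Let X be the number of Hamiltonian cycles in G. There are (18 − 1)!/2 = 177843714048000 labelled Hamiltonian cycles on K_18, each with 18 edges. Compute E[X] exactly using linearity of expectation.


K_18 has (18 − 1)!/2 = 177843714048000 labelled Hamiltonian cycles.
For each such Hamiltonian cycle H, let X_H = 1 if all 18 edges of H are present in G. Then P[X_H = 1] = p^{18} = (1/3)^{18} = 1/387420489.
By linearity: E[X] = Σ_H E[X_H] = 177843714048000 · p^{18} = 177843714048000 · 1/387420489 = 243955712000/531441.
Numerically: E[X] ≈ 459046.

E[X] = 177843714048000 · (1/3)^{18} = 243955712000/531441 ≈ 459046.


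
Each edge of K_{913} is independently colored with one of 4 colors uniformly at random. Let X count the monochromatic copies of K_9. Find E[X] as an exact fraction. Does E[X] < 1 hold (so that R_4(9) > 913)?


E[X] = C(913, 9) · 4^{1 − 36} = 1167605542753639808390 · 4^{−35} = 1167605542753639808390/1180591620717411303424.
As a reduced fraction: E[X] = 583802771376819904195/590295810358705651712 ≈ 0.9890004.
Is E[X] < 1? YES.
Since E[X] < 1, there exists a 4-coloring of K_{913} with no monochromatic K_9; hence R_4(9) > 913.

E[X] = 583802771376819904195/590295810358705651712 ≈ 0.9890004; E[X] < 1, so R_4(9) > 913.


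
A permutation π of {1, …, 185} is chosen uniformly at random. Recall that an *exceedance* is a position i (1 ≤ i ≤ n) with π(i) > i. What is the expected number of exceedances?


Write X = Σ_{i=1}^{185} X_i, where X_i = 1_{π(i) > i}.
For each fixed i, π(i) is uniform over {1, …, 185} (marginal of a uniform permutation), so P[π(i) > i] = (n − i)/n. Summing: Σ_{i=1}^{185} (n − i)/n = (0 + 1 + … + 184)/185 = 185(185 − 1)/(2·185) = (185 − 1)/2.
Hence E[X] = Σ_{i=1}^{185} (185 − i)/185 = 92 ≈ 92.0000.

E[X] = 92 = 92.0000.


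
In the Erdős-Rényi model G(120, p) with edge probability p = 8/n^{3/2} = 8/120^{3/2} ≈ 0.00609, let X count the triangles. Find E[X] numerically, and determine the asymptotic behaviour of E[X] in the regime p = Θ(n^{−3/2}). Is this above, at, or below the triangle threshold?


Number of potential triangles: C(120, 3) = 280840.
Each occurs with probability p³ ≈ (0.00609)³ ≈ 2.25400e-07.
By linearity: E[X] = C(120, 3)·p³ ≈ 280840 · 2.25400e-07 ≈ 0.063.
Since α = 3/2 > 1, p = c/n^{3/2} = o(1/n) is below the triangle threshold p ~ 1/n. Asymptotically E[X] ~ (c³/6)·n^{3(1−α)} = (8³/6)·n^{-1.5} → 0, so by Markov's inequality G has no triangles w.h.p.

E[X] ≈ 0.063; in regime p = Θ(1/n^{3/2}) E[X] tends to 0 (below the triangle threshold p ~ 1/n).


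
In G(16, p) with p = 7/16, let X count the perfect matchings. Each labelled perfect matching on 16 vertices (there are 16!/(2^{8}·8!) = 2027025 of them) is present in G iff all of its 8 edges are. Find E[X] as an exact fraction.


K_16 has 16!/(2^{8}·8!) = 2027025 labelled perfect matchings.
For each such perfect matching H, let X_H = 1 if all 8 edges of H are present in G. Then P[X_H = 1] = p^{8} = (7/16)^{8} = 5764801/4294967296.
Summing the indicators: E[X] = Σ_H E[X_H] = 2027025 · p^{8} = 2027025 · 5764801/4294967296 = 11685395747025/4294967296.
Numerically: E[X] ≈ 2721.

E[X] = 2027025 · (7/16)^{8} = 11685395747025/4294967296 ≈ 2721.


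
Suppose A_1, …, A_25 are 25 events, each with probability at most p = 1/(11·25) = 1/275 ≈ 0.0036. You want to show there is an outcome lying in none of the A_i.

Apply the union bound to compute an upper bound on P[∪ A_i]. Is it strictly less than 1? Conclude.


Union bound: P[∪_{i=1}^{25} A_i] ≤ Σ_i P[A_i] ≤ 25·p = 25·(1/275) = 1/11.
Numerically: 1/11 ≈ 0.0909.
Is 1/11 < 1? YES.
Since P[∪ A_i] ≤ 1/11 < 1, the complement has P[∩ A_i^c] ≥ 1 − 1/11 = 10/11 > 0, so some outcome avoids every A_i.

25·p = 1/11 ≈ 0.0909; existence CERTIFIED by the union bound.


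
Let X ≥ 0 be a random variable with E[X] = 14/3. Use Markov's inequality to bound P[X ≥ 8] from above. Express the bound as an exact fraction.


μ = E[X] = 14/3, a = 8.
Markov: P[X ≥ 8] ≤ μ/a = (14/3)/8 = 7/12.
Numerically: ≈ 0.58333.
(Since a = 8 > μ = 4.66667, the bound 7/12 is < 1 and informative.)

P[X ≥ 8] ≤ 7/12 ≈ 0.58333.


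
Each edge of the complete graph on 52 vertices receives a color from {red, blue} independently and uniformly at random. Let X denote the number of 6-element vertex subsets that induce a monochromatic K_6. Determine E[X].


Let X = Σ_S X_S over the C(52, 6) = 20358520 subsets S of size 6, where X_S = 1 if the K_6 on S is monochromatic.
For a fixed S, the K_6 on S has C(6, 2) = 15 edges. P[all 15 edges red] = (1/2)^15, and likewise for blue, so P[monochromatic] = 2·(1/2)^15 = 2^{1 − 15} = 1/16384.
By linearity: E[X] = C(52, 6) · 2^{1 − 15} = 20358520 · 1/16384 = 2544815/2048.
Numerically: E[X] ≈ 1242.585.

E[X] = C(52,6)·2^(1−C(6,2)) = 2544815/2048 ≈ 1242.585.


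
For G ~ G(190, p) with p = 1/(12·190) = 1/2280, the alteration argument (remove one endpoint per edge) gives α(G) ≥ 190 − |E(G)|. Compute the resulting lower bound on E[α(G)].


E[|E(G)|] = C(190, 2)·p = 17955 · (1/2280) = 63/8.
E[α(G)] ≥ n − E[|E(G)|] = 190 − 63/8 = 1457/8.
Numerically: ≈ 182.125000.
(This is only a lower bound; the true E[α(G)] may be larger.)

E[α(G)] ≥ 1457/8 ≈ 182.125000.


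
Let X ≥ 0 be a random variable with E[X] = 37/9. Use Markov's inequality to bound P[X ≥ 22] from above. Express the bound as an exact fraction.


μ = E[X] = 37/9, a = 22.
Markov: P[X ≥ 22] ≤ μ/a = (37/9)/22 = 37/198.
Numerically: ≈ 0.1869.
(Since a = 22 > μ = 4.1111, the bound 37/198 is < 1 and informative.)

P[X ≥ 22] ≤ 37/198 ≈ 0.1869.


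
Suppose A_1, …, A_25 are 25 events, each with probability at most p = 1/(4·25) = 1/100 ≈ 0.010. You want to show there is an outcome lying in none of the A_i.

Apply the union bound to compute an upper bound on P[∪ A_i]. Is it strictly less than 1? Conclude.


Union bound: P[∪_{i=1}^{25} A_i] ≤ Σ_i P[A_i] ≤ 25·p = 25·(1/100) = 1/4.
Numerically: 1/4 ≈ 0.250.
Is 1/4 < 1? YES.
Since P[∪ A_i] ≤ 1/4 < 1, the complement has P[∩ A_i^c] ≥ 1 − 1/4 = 3/4 > 0, so some outcome avoids every A_i.

25·p = 1/4 ≈ 0.250; existence CERTIFIED by the union bound.


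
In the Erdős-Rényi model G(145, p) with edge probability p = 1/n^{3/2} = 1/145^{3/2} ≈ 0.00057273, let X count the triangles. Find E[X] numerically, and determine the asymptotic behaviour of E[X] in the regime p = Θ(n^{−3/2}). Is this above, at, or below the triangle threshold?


Number of potential triangles: C(145, 3) = 497640.
Each occurs with probability p³ ≈ (0.00057273)³ ≈ 1.8786418e-10.
By linearity: E[X] = C(145, 3)·p³ ≈ 497640 · 1.8786418e-10 ≈ 0.00009.
Since α = 3/2 > 1, p = c/n^{3/2} = o(1/n) is below the triangle threshold p ~ 1/n. Asymptotically E[X] ~ (c³/6)·n^{3(1−α)} = (1³/6)·n^{-1.5} → 0, so by Markov's inequality G has no triangles w.h.p.

E[X] ≈ 0.00009; in regime p = Θ(1/n^{3/2}) E[X] tends to 0 (below the triangle threshold p ~ 1/n).


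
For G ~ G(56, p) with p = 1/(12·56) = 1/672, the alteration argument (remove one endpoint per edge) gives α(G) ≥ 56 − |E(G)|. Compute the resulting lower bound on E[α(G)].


E[|E(G)|] = C(56, 2)·p = 1540 · (1/672) = 55/24.
E[α(G)] ≥ n − E[|E(G)|] = 56 − 55/24 = 1289/24.
Numerically: ≈ 53.70833.
(This is only a lower bound; the true E[α(G)] may be larger.)

E[α(G)] ≥ 1289/24 ≈ 53.70833.


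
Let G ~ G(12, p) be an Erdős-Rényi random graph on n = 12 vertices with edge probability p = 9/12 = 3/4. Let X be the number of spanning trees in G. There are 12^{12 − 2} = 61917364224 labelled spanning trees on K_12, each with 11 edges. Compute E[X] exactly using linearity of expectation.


K_12 has 12^{12 − 2} = 61917364224 labelled spanning trees.
For each such spanning tree H, let X_H = 1 if all 11 edges of H are present in G. Then P[X_H = 1] = p^{11} = (3/4)^{11} = 177147/4194304.
Summing the indicators: E[X] = Σ_H E[X_H] = 61917364224 · p^{11} = 61917364224 · 177147/4194304 = 10460353203/4.
Numerically: E[X] ≈ 2.615e+09.

E[X] = 61917364224 · (3/4)^{11} = 10460353203/4 ≈ 2.615e+09.


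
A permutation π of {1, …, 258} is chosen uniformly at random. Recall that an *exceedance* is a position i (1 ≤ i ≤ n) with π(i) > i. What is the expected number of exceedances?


Write X = Σ_{i=1}^{258} X_i, where X_i = 1_{π(i) > i}.
For each fixed i, π(i) is uniform over {1, …, 258} (marginal of a uniform permutation), so P[π(i) > i] = (n − i)/n. Summing: Σ_{i=1}^{258} (n − i)/n = (0 + 1 + … + 257)/258 = 258(258 − 1)/(2·258) = (258 − 1)/2.
Hence E[X] = Σ_{i=1}^{258} (258 − i)/258 = 257/2 ≈ 128.50000.

E[X] = 257/2 = 128.50000.


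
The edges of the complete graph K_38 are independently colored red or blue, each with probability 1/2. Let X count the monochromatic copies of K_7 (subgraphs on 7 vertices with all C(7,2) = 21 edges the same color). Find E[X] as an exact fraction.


Let X = Σ_S X_S over the C(38, 7) = 12620256 subsets S of size 7, where X_S = 1 if the K_7 on S is monochromatic.
For a fixed S, the K_7 on S has C(7, 2) = 21 edges. P[all 21 edges red] = (1/2)^21, and likewise for blue, so P[monochromatic] = 2·(1/2)^21 = 2^{1 − 21} = 1/1048576.
By linearity of expectation: E[X] = C(38, 7) · 2^{1 − 21} = 12620256 · 1/1048576 = 394383/32768.
Numerically: E[X] ≈ 12.0356.

E[X] = C(38,7)·2^(1−C(7,2)) = 394383/32768 ≈ 12.0356.


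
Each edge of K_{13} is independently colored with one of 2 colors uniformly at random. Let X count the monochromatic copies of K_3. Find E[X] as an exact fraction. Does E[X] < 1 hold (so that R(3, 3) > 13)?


E[X] = C(13, 3) · 2^{1 − 3} = 286 · 2^{−2} = 286/4.
As a reduced fraction: E[X] = 143/2 ≈ 71.5000.
Is E[X] < 1? NO.
Since E[X] ≥ 1, the first-moment bound is inconclusive at n = 13; it does NOT by itself certify R(3, 3) > 13.

E[X] = 143/2 ≈ 71.5000; E[X] ≥ 1; first-moment method inconclusive here.


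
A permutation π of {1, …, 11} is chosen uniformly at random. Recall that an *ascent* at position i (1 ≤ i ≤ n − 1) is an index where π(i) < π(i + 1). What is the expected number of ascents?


Write X = Σ X_I over i = 1, …, 10, with X_I the indicator of one ascent.
There are 10 indicators.
For each fixed i, the pair (π(i), π(i+1)) is a uniformly random ordered pair of distinct values from {1, …, 11}; by symmetry P[π(i) < π(i+1)] = 1/2.
By linearity: E[X] = 10 · (1/2) = (11 − 1) · (1/2) = 5 ≈ 5.000000.

E[X] = 5 = 5.000000.


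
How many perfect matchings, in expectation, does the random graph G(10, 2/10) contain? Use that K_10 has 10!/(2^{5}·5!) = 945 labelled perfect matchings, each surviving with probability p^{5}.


K_10 has 10!/(2^{5}·5!) = 945 labelled perfect matchings.
For each such perfect matching H, let X_H = 1 if all 5 edges of H are present in G. Then P[X_H = 1] = p^{5} = (1/5)^{5} = 1/3125.
By linearity of expectation: E[X] = Σ_H E[X_H] = 945 · p^{5} = 945 · 1/3125 = 189/625.
Numerically: E[X] ≈ 0.3024.

E[X] = 945 · (1/5)^{5} = 189/625 ≈ 0.3024.


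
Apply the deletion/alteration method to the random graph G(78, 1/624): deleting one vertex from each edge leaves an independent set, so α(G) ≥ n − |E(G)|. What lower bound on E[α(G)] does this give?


E[|E(G)|] = C(78, 2)·p = 3003 · (1/624) = 77/16.
E[α(G)] ≥ n − E[|E(G)|] = 78 − 77/16 = 1171/16.
Numerically: ≈ 73.188.
(This is only a lower bound; the true E[α(G)] may be larger.)

E[α(G)] ≥ 1171/16 ≈ 73.188.


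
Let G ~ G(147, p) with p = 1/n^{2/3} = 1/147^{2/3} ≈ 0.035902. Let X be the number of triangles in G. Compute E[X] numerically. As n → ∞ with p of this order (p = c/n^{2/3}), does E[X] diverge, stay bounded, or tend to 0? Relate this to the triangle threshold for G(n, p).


Number of potential triangles: C(147, 3) = 518665.
Each occurs with probability p³ ≈ (0.035902)³ ≈ 4.6277014e-05.
By linearity: E[X] = C(147, 3)·p³ ≈ 518665 · 4.6277014e-05 ≈ 24.00227.
Since α = 2/3 < 1, p = c/n^{2/3} ≫ 1/n is above the triangle threshold p ~ 1/n. Asymptotically E[X] ~ (c³/6)·n^{3(1−α)} = (1³/6)·n^{1} → ∞; triangles are abundant w.h.p.

E[X] ≈ 24.00227; in regime p = Θ(1/n^{2/3}) E[X] diverges (above the triangle threshold p ~ 1/n).


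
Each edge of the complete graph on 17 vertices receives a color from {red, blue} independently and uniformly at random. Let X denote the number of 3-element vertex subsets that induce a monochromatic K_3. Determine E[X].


Let X = Σ_S X_S over the C(17, 3) = 680 subsets S of size 3, where X_S = 1 if the K_3 on S is monochromatic.
For a fixed S, the K_3 on S has C(3, 2) = 3 edges. P[all 3 edges red] = (1/2)^3, and likewise for blue, so P[monochromatic] = 2·(1/2)^3 = 2^{1 − 3} = 1/4.
Summing: E[X] = C(17, 3) · 2^{1 − 3} = 680 · 1/4 = 170.
Numerically: E[X] ≈ 170.0000.

E[X] = C(17,3)·2^(1−C(3,2)) = 170 ≈ 170.0000.


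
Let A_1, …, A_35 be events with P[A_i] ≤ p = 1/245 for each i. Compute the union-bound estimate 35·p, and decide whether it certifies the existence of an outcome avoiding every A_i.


Union bound: P[∪_{i=1}^{35} A_i] ≤ Σ_i P[A_i] ≤ 35·p = 35·(1/245) = 1/7.
Numerically: 1/7 ≈ 0.14286.
Is 1/7 < 1? YES.
Since P[∪ A_i] ≤ 1/7 < 1, the complement has P[∩ A_i^c] ≥ 1 − 1/7 = 6/7 > 0, so some outcome avoids every A_i.

35·p = 1/7 ≈ 0.14286; existence CERTIFIED by the union bound.


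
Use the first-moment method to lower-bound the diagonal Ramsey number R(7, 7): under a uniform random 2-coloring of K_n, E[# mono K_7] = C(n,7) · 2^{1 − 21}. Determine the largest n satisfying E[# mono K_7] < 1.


We need C(n, 7) · 2^{1 − 21} < 1, i.e. C(n, 7) < 2^{21 − 1} = 1048576.
Check values of n near the boundary:
  n = 23: C(23, 7) = 245157; 245157 < 1048576? YES
  n = 24: C(24, 7) = 346104; 346104 < 1048576? YES
  n = 25: C(25, 7) = 480700; 480700 < 1048576? YES
  n = 26: C(26, 7) = 657800; 657800 < 1048576? YES
  n = 27: C(27, 7) = 888030; 888030 < 1048576? YES
  n = 28: C(28, 7) = 1184040; 1184040 < 1048576? NO
  n = 29: C(29, 7) = 1560780; 1560780 < 1048576? NO
  n = 30: C(30, 7) = 2035800; 2035800 < 1048576? NO
The largest n with C(n, 7) < 1048576 is n = 27 (where E[X] = 444015/524288 ≈ 0.8468914). Hence R(7, 7) > 27, i.e. R(7, 7) ≥ 28.

Largest n = 27; hence R(7, 7) > 27.


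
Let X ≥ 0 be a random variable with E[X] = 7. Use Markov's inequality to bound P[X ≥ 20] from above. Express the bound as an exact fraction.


μ = E[X] = 7, a = 20.
Markov: P[X ≥ 20] ≤ μ/a = (7)/20 = 7/20.
Numerically: ≈ 0.35000.
(Since a = 20 > μ = 7.00000, the bound 7/20 is < 1 and informative.)

P[X ≥ 20] ≤ 7/20 ≈ 0.35000.


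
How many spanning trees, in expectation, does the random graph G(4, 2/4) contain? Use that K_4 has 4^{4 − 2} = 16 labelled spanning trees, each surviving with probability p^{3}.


K_4 has 4^{4 − 2} = 16 labelled spanning trees.
For each such spanning tree H, let X_H = 1 if all 3 edges of H are present in G. Then P[X_H = 1] = p^{3} = (1/2)^{3} = 1/8.
By linearity: E[X] = Σ_H E[X_H] = 16 · p^{3} = 16 · 1/8 = 2.
Numerically: E[X] ≈ 2.

E[X] = 16 · (1/2)^{3} = 2 ≈ 2.


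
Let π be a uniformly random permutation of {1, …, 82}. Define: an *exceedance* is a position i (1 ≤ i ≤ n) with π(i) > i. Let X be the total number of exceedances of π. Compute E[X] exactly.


Write X = Σ_{i=1}^{82} X_i, where X_i = 1_{π(i) > i}.
For each fixed i, π(i) is uniform over {1, …, 82} (marginal of a uniform permutation), so P[π(i) > i] = (n − i)/n. Summing: Σ_{i=1}^{82} (n − i)/n = (0 + 1 + … + 81)/82 = 82(82 − 1)/(2·82) = (82 − 1)/2.
Hence E[X] = Σ_{i=1}^{82} (82 − i)/82 = 81/2 ≈ 40.500000.

E[X] = 81/2 = 40.500000.


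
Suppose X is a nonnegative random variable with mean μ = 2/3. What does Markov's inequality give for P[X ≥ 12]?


μ = E[X] = 2/3, a = 12.
Markov: P[X ≥ 12] ≤ μ/a = (2/3)/12 = 1/18.
Numerically: ≈ 0.05556.
(Since a = 12 > μ = 0.66667, the bound 1/18 is < 1 and informative.)

P[X ≥ 12] ≤ 1/18 ≈ 0.05556.


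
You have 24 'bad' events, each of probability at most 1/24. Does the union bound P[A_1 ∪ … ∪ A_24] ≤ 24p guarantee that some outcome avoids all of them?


Union bound: P[∪_{i=1}^{24} A_i] ≤ Σ_i P[A_i] ≤ 24·p = 24·(1/24) = 1.
Numerically: 1 ≈ 1.00000.
Is 1 < 1? NO.
Since the bound 1 is ≥ 1, the union bound is uninformative here; it does NOT by itself certify existence.

24·p = 1 ≈ 1.00000; existence NOT certified by the union bound.


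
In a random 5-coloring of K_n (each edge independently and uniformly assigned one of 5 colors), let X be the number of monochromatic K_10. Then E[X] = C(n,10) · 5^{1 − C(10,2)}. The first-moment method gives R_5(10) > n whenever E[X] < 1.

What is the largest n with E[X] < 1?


We need C(n, 10) · 5^{1 − 45} < 1, i.e. C(n, 10) < 5^{45 − 1} = 5684341886080801486968994140625.
Check values of n near the boundary:
  n = 5390: C(5390, 10) = 5655833965919099070255434039753; 5655833965919099070255434039753 < 5684341886080801486968994140625? YES
  n = 5391: C(5391, 10) = 5666344714787188828795213697883; 5666344714787188828795213697883 < 5684341886080801486968994140625? YES
  n = 5392: C(5392, 10) = 5676873040158402483252283957448; 5676873040158402483252283957448 < 5684341886080801486968994140625? YES
  n = 5393: C(5393, 10) = 5687418968154238267170642278008; 5687418968154238267170642278008 < 5684341886080801486968994140625? NO
The largest n with C(n, 10) < 5684341886080801486968994140625 is n = 5392 (where E[X] = 5676873040158402483252283957448/5684341886080801486968994140625 ≈ 0.9987). Hence R_5(10) > 5392, i.e. R_5(10) ≥ 5393.

Largest n = 5392; hence R_5(10) > 5392.


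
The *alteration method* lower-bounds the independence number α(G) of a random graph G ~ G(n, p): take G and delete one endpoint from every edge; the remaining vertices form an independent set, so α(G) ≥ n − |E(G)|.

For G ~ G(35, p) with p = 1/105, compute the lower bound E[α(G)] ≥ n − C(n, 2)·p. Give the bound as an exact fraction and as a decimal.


E[|E(G)|] = C(35, 2)·p = 595 · (1/105) = 17/3.
E[α(G)] ≥ n − E[|E(G)|] = 35 − 17/3 = 88/3.
Numerically: ≈ 29.333.
(This is only a lower bound; the true E[α(G)] may be larger.)

E[α(G)] ≥ 88/3 ≈ 29.333.


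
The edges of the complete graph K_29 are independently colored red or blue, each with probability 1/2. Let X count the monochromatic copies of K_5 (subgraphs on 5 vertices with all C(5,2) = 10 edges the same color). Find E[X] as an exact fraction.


Let X = Σ_S X_S over the C(29, 5) = 118755 subsets S of size 5, where X_S = 1 if the K_5 on S is monochromatic.
For a fixed S, the K_5 on S has C(5, 2) = 10 edges. P[all 10 edges red] = (1/2)^10, and likewise for blue, so P[monochromatic] = 2·(1/2)^10 = 2^{1 − 10} = 1/512.
By linearity: E[X] = C(29, 5) · 2^{1 − 10} = 118755 · 1/512 = 118755/512.
Numerically: E[X] ≈ 231.943359.

E[X] = C(29,5)·2^(1−C(5,2)) = 118755/512 ≈ 231.943359.


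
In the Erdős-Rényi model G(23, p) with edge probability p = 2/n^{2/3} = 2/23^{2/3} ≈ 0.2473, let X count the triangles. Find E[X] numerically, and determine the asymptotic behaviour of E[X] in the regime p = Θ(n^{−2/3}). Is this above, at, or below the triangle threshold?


Number of potential triangles: C(23, 3) = 1771.
Each occurs with probability p³ ≈ (0.2473)³ ≈ 1.512287e-02.
By linearity: E[X] = C(23, 3)·p³ ≈ 1771 · 1.512287e-02 ≈ 26.7826.
Since α = 2/3 < 1, p = c/n^{2/3} ≫ 1/n is above the triangle threshold p ~ 1/n. Asymptotically E[X] ~ (c³/6)·n^{3(1−α)} = (2³/6)·n^{1} → ∞; triangles are abundant w.h.p.

E[X] ≈ 26.7826; in regime p = Θ(1/n^{2/3}) E[X] diverges (above the triangle threshold p ~ 1/n).


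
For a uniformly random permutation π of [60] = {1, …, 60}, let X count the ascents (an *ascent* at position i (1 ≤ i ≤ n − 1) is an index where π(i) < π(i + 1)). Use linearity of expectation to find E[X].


Write X = Σ X_I over i = 1, …, 59, with X_I the indicator of one ascent.
There are 59 indicators.
For each fixed i, the pair (π(i), π(i+1)) is a uniformly random ordered pair of distinct values from {1, …, 60}; by symmetry P[π(i) < π(i+1)] = 1/2.
By linearity: E[X] = 59 · (1/2) = (60 − 1) · (1/2) = 59/2 ≈ 29.500.

E[X] = 59/2 = 29.500.


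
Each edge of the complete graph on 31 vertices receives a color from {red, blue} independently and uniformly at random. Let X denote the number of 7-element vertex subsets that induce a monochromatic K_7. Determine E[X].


Let X = Σ_S X_S over the C(31, 7) = 2629575 subsets S of size 7, where X_S = 1 if the K_7 on S is monochromatic.
For a fixed S, the K_7 on S has C(7, 2) = 21 edges. P[all 21 edges red] = (1/2)^21, and likewise for blue, so P[monochromatic] = 2·(1/2)^21 = 2^{1 − 21} = 1/1048576.
Summing: E[X] = C(31, 7) · 2^{1 − 21} = 2629575 · 1/1048576 = 2629575/1048576.
Numerically: E[X] ≈ 2.5078.

E[X] = C(31,7)·2^(1−C(7,2)) = 2629575/1048576 ≈ 2.5078.


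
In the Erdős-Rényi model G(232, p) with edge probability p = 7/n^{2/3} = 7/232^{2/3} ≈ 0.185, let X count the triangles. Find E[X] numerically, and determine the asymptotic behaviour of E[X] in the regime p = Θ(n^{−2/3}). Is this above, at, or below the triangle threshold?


Number of potential triangles: C(232, 3) = 2054360.
Each occurs with probability p³ ≈ (0.185)³ ≈ 6.37262e-03.
By linearity: E[X] = C(232, 3)·p³ ≈ 2054360 · 6.37262e-03 ≈ 13091.659.
Since α = 2/3 < 1, p = c/n^{2/3} ≫ 1/n is above the triangle threshold p ~ 1/n. Asymptotically E[X] ~ (c³/6)·n^{3(1−α)} = (7³/6)·n^{1} → ∞; triangles are abundant w.h.p.

E[X] ≈ 13091.659; in regime p = Θ(1/n^{2/3}) E[X] diverges (above the triangle threshold p ~ 1/n).


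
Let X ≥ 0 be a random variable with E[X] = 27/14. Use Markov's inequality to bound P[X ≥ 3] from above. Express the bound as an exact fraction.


μ = E[X] = 27/14, a = 3.
Markov: P[X ≥ 3] ≤ μ/a = (27/14)/3 = 9/14.
Numerically: ≈ 0.643.
(Since a = 3 > μ = 1.929, the bound 9/14 is < 1 and informative.)

P[X ≥ 3] ≤ 9/14 ≈ 0.643.


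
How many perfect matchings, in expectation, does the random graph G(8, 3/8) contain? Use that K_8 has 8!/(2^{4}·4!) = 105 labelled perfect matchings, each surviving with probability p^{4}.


K_8 has 8!/(2^{4}·4!) = 105 labelled perfect matchings.
For each such perfect matching H, let X_H = 1 if all 4 edges of H are present in G. Then P[X_H = 1] = p^{4} = (3/8)^{4} = 81/4096.
Summing the indicators: E[X] = Σ_H E[X_H] = 105 · p^{4} = 105 · 81/4096 = 8505/4096.
Numerically: E[X] ≈ 2.08.

E[X] = 105 · (3/8)^{4} = 8505/4096 ≈ 2.08.


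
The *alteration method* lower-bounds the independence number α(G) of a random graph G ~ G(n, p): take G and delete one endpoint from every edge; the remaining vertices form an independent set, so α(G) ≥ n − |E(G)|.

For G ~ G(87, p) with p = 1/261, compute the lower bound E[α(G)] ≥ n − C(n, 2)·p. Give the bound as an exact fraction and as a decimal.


E[|E(G)|] = C(87, 2)·p = 3741 · (1/261) = 43/3.
E[α(G)] ≥ n − E[|E(G)|] = 87 − 43/3 = 218/3.
Numerically: ≈ 72.6667.
(This is only a lower bound; the true E[α(G)] may be larger.)

E[α(G)] ≥ 218/3 ≈ 72.6667.


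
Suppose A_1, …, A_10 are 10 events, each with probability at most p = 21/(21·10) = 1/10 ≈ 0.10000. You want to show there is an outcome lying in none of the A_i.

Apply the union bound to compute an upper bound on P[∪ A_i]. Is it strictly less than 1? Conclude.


Union bound: P[∪_{i=1}^{10} A_i] ≤ Σ_i P[A_i] ≤ 10·p = 10·(1/10) = 1.
Numerically: 1 ≈ 1.00000.
Is 1 < 1? NO.
Since the bound 1 is ≥ 1, the union bound is uninformative here; it does NOT by itself certify existence.

10·p = 1 ≈ 1.00000; existence NOT certified by the union bound.


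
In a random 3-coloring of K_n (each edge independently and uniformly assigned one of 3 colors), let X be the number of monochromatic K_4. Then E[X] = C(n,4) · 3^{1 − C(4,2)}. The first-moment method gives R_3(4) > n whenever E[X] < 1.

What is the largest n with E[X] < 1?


We need C(n, 4) · 3^{1 − 6} < 1, i.e. C(n, 4) < 3^{6 − 1} = 243.
Check values of n near the boundary:
  n = 8: C(8, 4) = 70; 70 < 243? YES
  n = 9: C(9, 4) = 126; 126 < 243? YES
  n = 10: C(10, 4) = 210; 210 < 243? YES
  n = 11: C(11, 4) = 330; 330 < 243? NO
  n = 12: C(12, 4) = 495; 495 < 243? NO
  n = 13: C(13, 4) = 715; 715 < 243? NO
The largest n with C(n, 4) < 243 is n = 10 (where E[X] = 70/81 ≈ 0.86420). Hence R_3(4) > 10, i.e. R_3(4) ≥ 11.

Largest n = 10; hence R_3(4) > 10.


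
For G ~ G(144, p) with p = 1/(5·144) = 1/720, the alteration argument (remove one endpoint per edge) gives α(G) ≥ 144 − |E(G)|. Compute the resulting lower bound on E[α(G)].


E[|E(G)|] = C(144, 2)·p = 10296 · (1/720) = 143/10.
E[α(G)] ≥ n − E[|E(G)|] = 144 − 143/10 = 1297/10.
Numerically: ≈ 129.700000.
(This is only a lower bound; the true E[α(G)] may be larger.)

E[α(G)] ≥ 1297/10 ≈ 129.700000.


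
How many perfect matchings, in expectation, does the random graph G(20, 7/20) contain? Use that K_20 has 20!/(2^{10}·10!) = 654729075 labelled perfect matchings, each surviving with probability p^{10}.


K_20 has 20!/(2^{10}·10!) = 654729075 labelled perfect matchings.
For each such perfect matching H, let X_H = 1 if all 10 edges of H are present in G. Then P[X_H = 1] = p^{10} = (7/20)^{10} = 282475249/10240000000000.
By linearity: E[X] = Σ_H E[X_H] = 654729075 · p^{10} = 654729075 · 282475249/10240000000000 = 7397790339526587/409600000000.
Numerically: E[X] ≈ 18061.

E[X] = 654729075 · (7/20)^{10} = 7397790339526587/409600000000 ≈ 18061.


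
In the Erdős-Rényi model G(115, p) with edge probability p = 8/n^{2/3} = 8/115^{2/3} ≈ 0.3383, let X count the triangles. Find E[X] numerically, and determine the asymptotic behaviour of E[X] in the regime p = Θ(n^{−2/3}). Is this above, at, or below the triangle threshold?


Number of potential triangles: C(115, 3) = 246905.
Each occurs with probability p³ ≈ (0.3383)³ ≈ 3.871456e-02.
By linearity: E[X] = C(115, 3)·p³ ≈ 246905 · 3.871456e-02 ≈ 9558.8174.
Since α = 2/3 < 1, p = c/n^{2/3} ≫ 1/n is above the triangle threshold p ~ 1/n. Asymptotically E[X] ~ (c³/6)·n^{3(1−α)} = (8³/6)·n^{1} → ∞; triangles are abundant w.h.p.

E[X] ≈ 9558.8174; in regime p = Θ(1/n^{2/3}) E[X] diverges (above the triangle threshold p ~ 1/n).


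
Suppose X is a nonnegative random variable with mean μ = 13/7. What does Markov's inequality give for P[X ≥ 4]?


μ = E[X] = 13/7, a = 4.
Markov: P[X ≥ 4] ≤ μ/a = (13/7)/4 = 13/28.
Numerically: ≈ 0.4643.
(Since a = 4 > μ = 1.8571, the bound 13/28 is < 1 and informative.)

P[X ≥ 4] ≤ 13/28 ≈ 0.4643.


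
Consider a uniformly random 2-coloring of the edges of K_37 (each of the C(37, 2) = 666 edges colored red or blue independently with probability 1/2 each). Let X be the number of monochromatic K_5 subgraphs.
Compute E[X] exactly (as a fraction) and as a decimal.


Let X = Σ_S X_S over the C(37, 5) = 435897 subsets S of size 5, where X_S = 1 if the K_5 on S is monochromatic.
For a fixed S, the K_5 on S has C(5, 2) = 10 edges. P[all 10 edges red] = (1/2)^10, and likewise for blue, so P[monochromatic] = 2·(1/2)^10 = 2^{1 − 10} = 1/512.
Summing: E[X] = C(37, 5) · 2^{1 − 10} = 435897 · 1/512 = 435897/512.
Numerically: E[X] ≈ 851.3613.

E[X] = C(37,5)·2^(1−C(5,2)) = 435897/512 ≈ 851.3613.


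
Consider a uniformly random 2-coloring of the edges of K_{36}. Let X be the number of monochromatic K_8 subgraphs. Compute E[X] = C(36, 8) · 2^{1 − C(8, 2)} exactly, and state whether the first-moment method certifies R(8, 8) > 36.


E[X] = C(36, 8) · 2^{1 − 28} = 30260340 · 2^{−27} = 30260340/134217728.
As a reduced fraction: E[X] = 7565085/33554432 ≈ 0.2254571.
Is E[X] < 1? YES.
Since E[X] < 1, there exists a 2-coloring of K_{36} with no monochromatic K_8; hence R(8, 8) > 36.

E[X] = 7565085/33554432 ≈ 0.2254571; E[X] < 1, so R(8, 8) > 36.


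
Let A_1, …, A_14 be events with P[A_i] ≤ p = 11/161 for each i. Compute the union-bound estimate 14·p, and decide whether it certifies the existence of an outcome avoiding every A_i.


Union bound: P[∪_{i=1}^{14} A_i] ≤ Σ_i P[A_i] ≤ 14·p = 14·(11/161) = 22/23.
Numerically: 22/23 ≈ 0.957.
Is 22/23 < 1? YES.
Since P[∪ A_i] ≤ 22/23 < 1, the complement has P[∩ A_i^c] ≥ 1 − 22/23 = 1/23 > 0, so some outcome avoids every A_i.

14·p = 22/23 ≈ 0.957; existence CERTIFIED by the union bound.


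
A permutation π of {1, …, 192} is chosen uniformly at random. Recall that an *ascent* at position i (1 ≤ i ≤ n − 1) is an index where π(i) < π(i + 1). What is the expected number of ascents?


Write X = Σ X_I over i = 1, …, 191, with X_I the indicator of one ascent.
There are 191 indicators.
For each fixed i, the pair (π(i), π(i+1)) is a uniformly random ordered pair of distinct values from {1, …, 192}; by symmetry P[π(i) < π(i+1)] = 1/2.
By linearity: E[X] = 191 · (1/2) = (192 − 1) · (1/2) = 191/2 ≈ 95.50000.

E[X] = 191/2 = 95.50000.


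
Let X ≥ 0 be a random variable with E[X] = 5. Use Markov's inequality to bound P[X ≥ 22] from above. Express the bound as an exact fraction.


μ = E[X] = 5, a = 22.
Markov: P[X ≥ 22] ≤ μ/a = (5)/22 = 5/22.
Numerically: ≈ 0.227.
(Since a = 22 > μ = 5.000, the bound 5/22 is < 1 and informative.)

P[X ≥ 22] ≤ 5/22 ≈ 0.227.


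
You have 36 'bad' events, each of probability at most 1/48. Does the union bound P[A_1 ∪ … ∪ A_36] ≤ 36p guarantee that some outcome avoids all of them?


Union bound: P[∪_{i=1}^{36} A_i] ≤ Σ_i P[A_i] ≤ 36·p = 36·(1/48) = 3/4.
Numerically: 3/4 ≈ 0.7500.
Is 3/4 < 1? YES.
Since P[∪ A_i] ≤ 3/4 < 1, the complement has P[∩ A_i^c] ≥ 1 − 3/4 = 1/4 > 0, so some outcome avoids every A_i.

36·p = 3/4 ≈ 0.7500; existence CERTIFIED by the union bound.


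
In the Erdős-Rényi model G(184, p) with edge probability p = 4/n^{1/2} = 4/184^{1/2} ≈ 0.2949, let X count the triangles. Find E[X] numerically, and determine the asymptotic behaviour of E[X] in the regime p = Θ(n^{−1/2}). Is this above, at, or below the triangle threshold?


Number of potential triangles: C(184, 3) = 1021384.
Each occurs with probability p³ ≈ (0.2949)³ ≈ 2.564208e-02.
By linearity: E[X] = C(184, 3)·p³ ≈ 1021384 · 2.564208e-02 ≈ 26190.4096.
Since α = 1/2 < 1, p = c/n^{1/2} ≫ 1/n is above the triangle threshold p ~ 1/n. Asymptotically E[X] ~ (c³/6)·n^{3(1−α)} = (4³/6)·n^{1.5} → ∞; triangles are abundant w.h.p.

E[X] ≈ 26190.4096; in regime p = Θ(1/n^{1/2}) E[X] diverges (above the triangle threshold p ~ 1/n).
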